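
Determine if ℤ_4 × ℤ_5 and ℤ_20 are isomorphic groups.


Comparing ℤ_4 × ℤ_5 and ℤ_20:
gcd(4,5) = 1, so ℤ_4 × ℤ_5 ≅ ℤ_20 (CRT)

Yes, ℤ_4 × ℤ_5 ≅ ℤ_20


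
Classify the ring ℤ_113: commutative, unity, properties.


ℤ_113 is a commutative ring with unity 1; 113 is prime, so ℤ_113 is a field (hence an integral domain)
Commutative: Yes
Integral domain: Yes
Has unity: Yes

ℤ_113: Commutative=Yes, Unity=Yes


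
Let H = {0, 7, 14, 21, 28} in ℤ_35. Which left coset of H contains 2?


2 + H = {2 + h (mod 35) : h ∈ H}
2+0=2, 2+7=9, 2+14=16, 2+21=23, 2+28=30

2 + H = {2, 9, 16, 23, 30}


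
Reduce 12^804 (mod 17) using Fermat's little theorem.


Fermat's little theorem: if p is prime and gcd(a,p)=1, then a^(p-1) ≡ 1 (mod p)
p = 17 is prime, gcd(12,17) = 1
Reduce exponent: 804 mod 16 = 4
So 12^804 ≡ 12^4 (mod 17)
12^4 mod 17 = 13

12^804 ≡ 13 (mod 17)


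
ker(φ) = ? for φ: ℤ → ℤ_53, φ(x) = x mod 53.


Kernel = preimage of identity
ker(φ) = {x ∈ ℤ : x ≡ 0 (mod 53)} = 53ℤ = {0, ±53, ±106, ...}

ker(φ) = 53ℤ


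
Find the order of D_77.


|D_n| = 2n (n rotations and n reflections)
|D_77| = 2×77 = 154

|D_77| = 154


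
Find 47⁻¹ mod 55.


Use the extended Euclidean algorithm to write 1 = 47·s + 55·t; then s mod 55 is the inverse.
Euclidean algorithm:
  47 = 0·55 + 47
  55 = 1·47 + 8
  47 = 5·8 + 7
  8 = 1·7 + 1
  7 = 7·1 + 0
gcd(47,55) = 1
Back-substitution gives: 47·(-7) + 55·(6) = 1
So 47⁻¹ ≡ -7 ≡ 48 (mod 55)
Check: 47 × 48 = 2256 ≡ 1 (mod 55) ✓

47⁻¹ ≡ 48 (mod 55)


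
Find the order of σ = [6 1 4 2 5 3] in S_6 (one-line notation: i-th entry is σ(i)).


Cycle decomposition: (1 6 3 4 2)
Cycle lengths: 5
Order = lcm(5) = 5

ord(σ) = 5


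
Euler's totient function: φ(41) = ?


Factor n: 41 = 41
φ(n) = n · ∏(1 - 1/p) over distinct primes p | n
φ(41) = 41 · (1 - 1/41) = 40

φ(41) = 40


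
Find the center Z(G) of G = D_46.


Z(G) = {g ∈ G | gx = xg for all x ∈ G}
For even n, Z(D_n) = {e, r^(n/2)}: the 180° rotation r^23 commutes with every reflection and rotation

Z(D_46) = {e, r^23}


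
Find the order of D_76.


|D_n| = 2n (n rotations and n reflections)
|D_76| = 2×76 = 152

|D_76| = 152


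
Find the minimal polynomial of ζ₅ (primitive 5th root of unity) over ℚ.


ζ₅ is a root of Φ₅(x) = x⁴ + x³ + x² + x + 1, irreducible over ℚ

Minimal polynomial: x⁴ + x³ + x² + x + 1


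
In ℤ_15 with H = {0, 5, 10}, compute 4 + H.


4 + H = {4 + h (mod 15) : h ∈ H}
4+0=4, 4+5=9, 4+10=14

4 + H = {4, 9, 14}


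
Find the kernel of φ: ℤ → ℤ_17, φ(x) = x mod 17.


Kernel = preimage of identity
ker(φ) = {x ∈ ℤ : x ≡ 0 (mod 17)} = 17ℤ = {0, ±17, ±34, ...}

ker(φ) = 17ℤ


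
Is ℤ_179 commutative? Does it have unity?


ℤ_179 is a commutative ring with unity 1; 179 is prime, so ℤ_179 is a field (hence an integral domain)
Commutative: Yes
Integral domain: Yes
Has unity: Yes

ℤ_179: Commutative=Yes, Unity=Yes


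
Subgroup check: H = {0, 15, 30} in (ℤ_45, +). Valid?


Subgroup test for H = {0, 15, 30} in (ℤ_45, +):
(1) 0 ∈ H? Yes
(2) Closure: for all a,b ∈ H, (a+b) mod 45 ∈ H? Yes
(3) Inverses: for all a ∈ H, -a mod 45 ∈ H? Yes

Yes, H is a subgroup of ℤ_45


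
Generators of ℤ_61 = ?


g generates ℤ_n iff gcd(g,n) = 1
Prime factors of 61: 61
Generators are g ∈ {1,...,60} not divisible by any of these primes.
Generators: {1, 2, 3, 4, 5, 6, 7, 8, 9, 10, 11, 12, 13, 14, 15, 16, 17, 18, 19, 20, 21, 22, 23, 24, 25, 26, 27, 28, 29, 30, 31, 32, 33, 34, 35, 36, 37, 38, 39, 40, 41, 42, 43, 44, 45, 46, 47, 48, 49, 50, 51, 52, 53, 54, 55, 56, 57, 58, 59, 60}
Number of generators = φ(61) = 60

Generators of ℤ_61 = {1, 2, 3, 4, 5, 6, 7, 8, 9, 10, 11, 12, 13, 14, 15, 16, 17, 18, 19, 20, 21, 22, 23, 24, 25, 26, 27, 28, 29, 30, 31, 32, 33, 34, 35, 36, 37, 38, 39, 40, 41, 42, 43, 44, 45, 46, 47, 48, 49, 50, 51, 52, 53, 54, 55, 56, 57, 58, 59, 60}


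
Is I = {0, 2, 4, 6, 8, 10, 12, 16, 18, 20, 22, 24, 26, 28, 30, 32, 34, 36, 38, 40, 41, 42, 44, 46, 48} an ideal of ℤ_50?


Check ideal conditions for I = {0, 2, 4, 6, 8, 10, 12, 16, 18, 20, 22, 24, 26, 28, 30, 32, 34, 36, 38, 40, 41, 42, 44, 46, 48} in ℤ_50:
(1) I is an additive subgroup? No
(2) For r ∈ ℤ_50 and a ∈ I: r·a ∈ I? No  [counterexample: r=2, a=32, r·a mod 50 = 14 ∉ I]

No, I is not an ideal of ℤ_50


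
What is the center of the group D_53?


Z(G) = {g ∈ G | gx = xg for all x ∈ G}
For odd n, Z(D_n) = {e}: no nontrivial rotation commutes with all reflections

Z(D_53) = {e}


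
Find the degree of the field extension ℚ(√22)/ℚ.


√22 has minimal polynomial x² - 22 (irreducible over ℚ since 22 is squarefree)

[ℚ(√22)/ℚ] = 2


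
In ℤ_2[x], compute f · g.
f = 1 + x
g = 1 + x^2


Expand and collect like terms; reduce coefficients mod 2:
x^0: 1·1 = 1 ≡ 1 (mod 2)
x^1: 1·0 + 1·1 = 1 ≡ 1 (mod 2)
x^2: 1·1 + 1·0 = 1 ≡ 1 (mod 2)
x^3: 1·1 = 1 ≡ 1 (mod 2)
Result: 1 + x + x^2 + x^3

f · g = 1 + x + x^2 + x^3


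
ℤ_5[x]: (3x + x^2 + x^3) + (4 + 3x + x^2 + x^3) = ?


Add coefficients mod 5:
x^0: 0 + 4 = 4 (mod 5)
x^1: 3 + 3 = 1 (mod 5)
x^2: 1 + 1 = 2 (mod 5)
x^3: 1 + 1 = 2 (mod 5)
Result: 4 + x + 2x^2 + 2x^3

f + g = 4 + x + 2x^2 + 2x^3


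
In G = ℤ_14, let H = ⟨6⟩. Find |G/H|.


|⟨6⟩| = n / gcd(6, 14) = 14 / 2 = 7
H is normal (ℤ_14 is abelian).
|G/H| = |G| / |H| = 14 / 7 = 2

|G/H| = 2


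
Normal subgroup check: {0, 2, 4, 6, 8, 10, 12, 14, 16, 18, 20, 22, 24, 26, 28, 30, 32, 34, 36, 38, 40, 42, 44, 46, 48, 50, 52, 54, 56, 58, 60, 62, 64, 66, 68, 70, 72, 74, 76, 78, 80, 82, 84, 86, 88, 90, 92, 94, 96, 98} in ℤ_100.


H = {0, 2, 4, 6, 8, 10, 12, 14, 16, 18, 20, 22, 24, 26, 28, 30, 32, 34, 36, 38, 40, 42, 44, 46, 48, 50, 52, 54, 56, 58, 60, 62, 64, 66, 68, 70, 72, 74, 76, 78, 80, 82, 84, 86, 88, 90, 92, 94, 96, 98} in ℤ_100
ℤ_100 is abelian; every subgroup of an abelian group is normal

Yes, normal subgroup


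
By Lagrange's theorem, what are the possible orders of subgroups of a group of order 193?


Lagrange's theorem: |H| divides |G|
|G| = 193
Divisors of 193: 1, 193

Possible subgroup orders: {1, 193}


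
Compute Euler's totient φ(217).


Factor n: 217 = 7 × 31
φ(n) = n · ∏(1 - 1/p) over distinct primes p | n
φ(217) = 217 · (1 - 1/7) · (1 - 1/31) = 180

φ(217) = 180


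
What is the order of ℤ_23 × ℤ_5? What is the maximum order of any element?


|ℤ_23 × ℤ_5| = 23 × 5 = 115
Max element order = lcm(23,5) = 115
Cyclic? Yes (gcd=1)

|ℤ_23×ℤ_5| = 115, max element order = 115


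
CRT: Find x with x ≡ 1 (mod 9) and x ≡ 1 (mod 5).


m₁ = 9, m₂ = 5, gcd = 1, so CRT applies. M = m₁·m₂ = 45
Let M₁ = M/m₁ = 5, M₂ = M/m₂ = 9
Find y₁ ≡ M₁⁻¹ (mod m₁): 5⁻¹ ≡ 2 (mod 9)
Find y₂ ≡ M₂⁻¹ (mod m₂): 9⁻¹ ≡ 4 (mod 5)
x = a₁·M₁·y₁ + a₂·M₂·y₂ = 1·5·2 + 1·9·4 = 46
Reduce mod 45: x ≡ 1
Check: 1 mod 9 = 1 ✓, 1 mod 5 = 1 ✓

x ≡ 1 (mod 45)


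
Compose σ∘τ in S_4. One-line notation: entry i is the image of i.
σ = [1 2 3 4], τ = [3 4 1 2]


σ∘τ: apply τ first, then σ
1 →τ 3 →σ 3
2 →τ 4 →σ 4
3 →τ 1 →σ 1
4 →τ 2 →σ 2

σ∘τ = [3 4 1 2]


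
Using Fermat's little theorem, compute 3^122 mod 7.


Fermat's little theorem: if p is prime and gcd(a,p)=1, then a^(p-1) ≡ 1 (mod p)
p = 7 is prime, gcd(3,7) = 1
Reduce exponent: 122 mod 6 = 2
So 3^122 ≡ 3^2 (mod 7)
3^2 mod 7 = 2

3^122 ≡ 2 (mod 7)


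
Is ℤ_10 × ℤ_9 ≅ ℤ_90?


Comparing ℤ_10 × ℤ_9 and ℤ_90:
gcd(10,9) = 1, so ℤ_10 × ℤ_9 ≅ ℤ_90 (CRT)

Yes, ℤ_10 × ℤ_9 ≅ ℤ_90


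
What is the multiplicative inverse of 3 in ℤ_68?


Use the extended Euclidean algorithm to write 1 = 3·s + 68·t; then s mod 68 is the inverse.
Euclidean algorithm:
  3 = 0·68 + 3
  68 = 22·3 + 2
  3 = 1·2 + 1
  2 = 2·1 + 0
gcd(3,68) = 1
Back-substitution gives: 3·(23) + 68·(-1) = 1
So 3⁻¹ ≡ 23 ≡ 23 (mod 68)
Check: 3 × 23 = 69 ≡ 1 (mod 68) ✓

3⁻¹ ≡ 23 (mod 68)


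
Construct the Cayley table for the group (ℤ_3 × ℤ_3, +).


Elements: {(0,0), (0,1), (0,2), (1,0), (1,1), (1,2), (2,0), (2,1), (2,2)}
Operation: componentwise addition mod (3, 3)
Entry (a, b) = ((a₁+b₁) mod 3, (a₂+b₂) mod 3)

Cayley table:
      | (0,0) | (0,1) | (0,2) | (1,0) | (1,1) | (1,2) | (2,0) | (2,1) | (2,2)
(0,0) | (0,0) | (0,1) | (0,2) | (1,0) | (1,1) | (1,2) | (2,0) | (2,1) | (2,2)
(0,1) | (0,1) | (0,2) | (0,0) | (1,1) | (1,2) | (1,0) | (2,1) | (2,2) | (2,0)
(0,2) | (0,2) | (0,0) | (0,1) | (1,2) | (1,0) | (1,1) | (2,2) | (2,0) | (2,1)
(1,0) | (1,0) | (1,1) | (1,2) | (2,0) | (2,1) | (2,2) | (0,0) | (0,1) | (0,2)
(1,1) | (1,1) | (1,2) | (1,0) | (2,1) | (2,2) | (2,0) | (0,1) | (0,2) | (0,0)
(1,2) | (1,2) | (1,0) | (1,1) | (2,2) | (2,0) | (2,1) | (0,2) | (0,0) | (0,1)
(2,0) | (2,0) | (2,1) | (2,2) | (0,0) | (0,1) | (0,2) | (1,0) | (1,1) | (1,2)
(2,1) | (2,1) | (2,2) | (2,0) | (0,1) | (0,2) | (0,0) | (1,1) | (1,2) | (1,0)
(2,2) | (2,2) | (2,0) | (2,1) | (0,2) | (0,0) | (0,1) | (1,2) | (1,0) | (1,1)


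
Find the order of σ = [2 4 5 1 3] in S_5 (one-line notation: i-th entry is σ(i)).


Cycle decomposition: (1 2 4) (3 5)
Cycle lengths: 3, 2
Order = lcm(3, 2) = 6

ord(σ) = 6


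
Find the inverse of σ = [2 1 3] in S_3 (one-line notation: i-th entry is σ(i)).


To find σ⁻¹, swap domain and range:
σ(1) = 2 → σ⁻¹(2) = 1
σ(2) = 1 → σ⁻¹(1) = 2
σ(3) = 3 → σ⁻¹(3) = 3

σ⁻¹ = [2 1 3]


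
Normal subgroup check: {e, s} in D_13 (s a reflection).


H = {e, s} in D_13 (s a reflection)
r·s·r⁻¹ = sr⁻² ≠ s for n ≥ 3, so {e, s} is not closed under conjugation

No, not a normal subgroup


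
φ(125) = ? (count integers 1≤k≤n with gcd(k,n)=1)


Factor n: 125 = 5^3
φ(n) = n · ∏(1 - 1/p) over distinct primes p | n
φ(125) = 125 · (1 - 1/5) = 100

φ(125) = 100


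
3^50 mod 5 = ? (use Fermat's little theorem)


Fermat's little theorem: if p is prime and gcd(a,p)=1, then a^(p-1) ≡ 1 (mod p)
p = 5 is prime, gcd(3,5) = 1
Reduce exponent: 50 mod 4 = 2
So 3^50 ≡ 3^2 (mod 5)
3^2 mod 5 = 4

3^50 ≡ 4 (mod 5)


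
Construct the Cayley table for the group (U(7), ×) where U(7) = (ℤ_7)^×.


Elements: {1, 2, 3, 4, 5, 6}
Operation: multiplication mod 7
Entry (a, b) = (a × b) mod 7

Cayley table:
  | 1 | 2 | 3 | 4 | 5 | 6
1 | 1 | 2 | 3 | 4 | 5 | 6
2 | 2 | 4 | 6 | 1 | 3 | 5
3 | 3 | 6 | 2 | 5 | 1 | 4
4 | 4 | 1 | 5 | 2 | 6 | 3
5 | 5 | 3 | 1 | 6 | 4 | 2
6 | 6 | 5 | 4 | 3 | 2 | 1


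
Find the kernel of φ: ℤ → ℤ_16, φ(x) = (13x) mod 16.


Kernel = preimage of identity
ker(φ) = {x ∈ ℤ : 13x ≡ 0 (mod 16)}. gcd(13,16) = 1, so 13x ≡ 0 (mod 16) ⟺ x ≡ 0 (mod 16/1 = 16). Hence ker(φ) = 16ℤ

ker(φ) = 16ℤ


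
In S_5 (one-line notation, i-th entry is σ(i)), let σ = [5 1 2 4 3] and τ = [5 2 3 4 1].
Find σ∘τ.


σ∘τ: apply τ first, then σ
1 →τ 5 →σ 3
2 →τ 2 →σ 1
3 →τ 3 →σ 2
4 →τ 4 →σ 4
5 →τ 1 →σ 5

σ∘τ = [3 1 2 4 5]


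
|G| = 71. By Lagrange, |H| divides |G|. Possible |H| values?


Lagrange's theorem: |H| divides |G|
|G| = 71
Divisors of 71: 1, 71

Possible subgroup orders: {1, 71}


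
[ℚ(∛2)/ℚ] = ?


∛2 has minimal polynomial x³ - 2 (irreducible over ℚ since 2 is not a perfect cube)

[ℚ(∛2)/ℚ] = 3


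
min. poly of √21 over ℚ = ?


√21 satisfies x² - 21 = 0, irreducible over ℚ since 21 is squarefree

Minimal polynomial: x² - 21


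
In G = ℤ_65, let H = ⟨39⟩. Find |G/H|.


|⟨39⟩| = n / gcd(39, 65) = 65 / 13 = 5
H is normal (ℤ_65 is abelian).
|G/H| = |G| / |H| = 65 / 5 = 13

|G/H| = 13


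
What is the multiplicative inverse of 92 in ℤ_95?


Use the extended Euclidean algorithm to write 1 = 92·s + 95·t; then s mod 95 is the inverse.
Euclidean algorithm:
  92 = 0·95 + 92
  95 = 1·92 + 3
  92 = 30·3 + 2
  3 = 1·2 + 1
  2 = 2·1 + 0
gcd(92,95) = 1
Back-substitution gives: 92·(-32) + 95·(31) = 1
So 92⁻¹ ≡ -32 ≡ 63 (mod 95)
Check: 92 × 63 = 5796 ≡ 1 (mod 95) ✓

92⁻¹ ≡ 63 (mod 95)


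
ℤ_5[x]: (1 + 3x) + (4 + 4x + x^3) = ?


Add coefficients mod 5:
x^0: 1 + 4 = 0 (mod 5)
x^1: 3 + 4 = 2 (mod 5)
x^2: 0 + 0 = 0 (mod 5)
x^3: 0 + 1 = 1 (mod 5)
Result: 2x + x^3

f + g = 2x + x^3


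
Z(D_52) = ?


Z(G) = {g ∈ G | gx = xg for all x ∈ G}
For even n, Z(D_n) = {e, r^(n/2)}: the 180° rotation r^26 commutes with every reflection and rotation

Z(D_52) = {e, r^26}


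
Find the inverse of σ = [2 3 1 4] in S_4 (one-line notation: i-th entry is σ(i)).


To find σ⁻¹, swap domain and range:
σ(1) = 2 → σ⁻¹(2) = 1
σ(2) = 3 → σ⁻¹(3) = 2
σ(3) = 1 → σ⁻¹(1) = 3
σ(4) = 4 → σ⁻¹(4) = 4

σ⁻¹ = [3 1 2 4]


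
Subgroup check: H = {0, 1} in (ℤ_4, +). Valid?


Subgroup test for H = {0, 1} in (ℤ_4, +):
(1) 0 ∈ H? Yes
(2) Closure: for all a,b ∈ H, (a+b) mod 4 ∈ H? No  [counterexample: 1 + 1 = 2 ∉ H]
(3) Inverses: for all a ∈ H, -a mod 4 ∈ H? No

No, H is not a subgroup of ℤ_4


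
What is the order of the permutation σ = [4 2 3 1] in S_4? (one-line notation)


Cycle decomposition: (1 4)
Cycle lengths: 2
Order = lcm(2) = 2

ord(σ) = 2


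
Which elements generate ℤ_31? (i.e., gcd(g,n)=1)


g generates ℤ_n iff gcd(g,n) = 1
Prime factors of 31: 31
Generators are g ∈ {1,...,30} not divisible by any of these primes.
Generators: {1, 2, 3, 4, 5, 6, 7, 8, 9, 10, 11, 12, 13, 14, 15, 16, 17, 18, 19, 20, 21, 22, 23, 24, 25, 26, 27, 28, 29, 30}
Number of generators = φ(31) = 30

Generators of ℤ_31 = {1, 2, 3, 4, 5, 6, 7, 8, 9, 10, 11, 12, 13, 14, 15, 16, 17, 18, 19, 20, 21, 22, 23, 24, 25, 26, 27, 28, 29, 30}


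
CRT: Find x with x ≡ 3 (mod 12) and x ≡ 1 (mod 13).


m₁ = 12, m₂ = 13, gcd = 1, so CRT applies. M = m₁·m₂ = 156
Let M₁ = M/m₁ = 13, M₂ = M/m₂ = 12
Find y₁ ≡ M₁⁻¹ (mod m₁): 13⁻¹ ≡ 1 (mod 12)
Find y₂ ≡ M₂⁻¹ (mod m₂): 12⁻¹ ≡ 12 (mod 13)
x = a₁·M₁·y₁ + a₂·M₂·y₂ = 3·13·1 + 1·12·12 = 183
Reduce mod 156: x ≡ 27
Check: 27 mod 12 = 3 ✓, 27 mod 13 = 1 ✓

x ≡ 27 (mod 156)


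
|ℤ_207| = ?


ℤ_n has n elements.

|ℤ_207| = 207


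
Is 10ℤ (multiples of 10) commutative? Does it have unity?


10ℤ is a commutative ring under +,× but has no multiplicative identity (1 ∉ 10ℤ); it has no zero divisors, but without unity it is not an integral domain
Commutative: Yes
Integral domain: No
Has unity: No

10ℤ (multiples of 10): Commutative=Yes, Unity=No


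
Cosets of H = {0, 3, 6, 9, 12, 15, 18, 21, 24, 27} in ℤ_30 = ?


H = {0, 3, 6, 9, 12, 15, 18, 21, 24, 27}, |H| = 10
Number of cosets = |G|/|H| = 30/10 = 3
0 + H = {0, 3, 6, 9, 12, 15, 18, 21, 24, 27}
1 + H = {1, 4, 7, 10, 13, 16, 19, 22, 25, 28}
2 + H = {2, 5, 8, 11, 14, 17, 20, 23, 26, 29}

Cosets: 0+H={0,3,6,9,12,15,18,21,24,27}; 1+H={1,4,7,10,13,16,19,22,25,28}; 2+H={2,5,8,11,14,17,20,23,26,29}


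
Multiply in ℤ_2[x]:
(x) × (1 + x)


Expand and collect like terms; reduce coefficients mod 2:
x^0: 0·1 = 0 ≡ 0 (mod 2)
x^1: 0·1 + 1·1 = 1 ≡ 1 (mod 2)
x^2: 1·1 = 1 ≡ 1 (mod 2)
Result: x + x^2

f · g = x + x^2


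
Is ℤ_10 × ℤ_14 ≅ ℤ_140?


Comparing ℤ_10 × ℤ_14 and ℤ_140:
gcd(10,14) = 2 ≠ 1. Max element order in ℤ_10×ℤ_14 is lcm(10,14) = 70 < 140, so it has no element of order 140

No, ℤ_10 × ℤ_14 ≇ ℤ_140


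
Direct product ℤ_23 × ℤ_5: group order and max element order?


|ℤ_23 × ℤ_5| = 23 × 5 = 115
Max element order = lcm(23,5) = 115
Cyclic? Yes (gcd=1)

|ℤ_23×ℤ_5| = 115, max element order = 115


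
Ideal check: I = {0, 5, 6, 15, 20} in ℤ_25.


Check ideal conditions for I = {0, 5, 6, 15, 20} in ℤ_25:
(1) I is an additive subgroup? No
(2) For r ∈ ℤ_25 and a ∈ I: r·a ∈ I? No  [counterexample: r=2, a=5, r·a mod 25 = 10 ∉ I]

No, I is not an ideal of ℤ_25


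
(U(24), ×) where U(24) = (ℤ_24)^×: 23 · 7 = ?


Operation: multiplication mod 24
23 · 7 = (a × b) mod 24 with a = 23, b = 7

23 · 7 = 17


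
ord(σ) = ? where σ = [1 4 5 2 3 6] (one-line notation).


Cycle decomposition: (2 4) (3 5)
Cycle lengths: 2, 2
Order = lcm(2, 2) = 2

ord(σ) = 2


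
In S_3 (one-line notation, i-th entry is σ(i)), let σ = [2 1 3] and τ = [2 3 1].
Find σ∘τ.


σ∘τ: apply τ first, then σ
1 →τ 2 →σ 1
2 →τ 3 →σ 3
3 →τ 1 →σ 2

σ∘τ = [1 3 2]


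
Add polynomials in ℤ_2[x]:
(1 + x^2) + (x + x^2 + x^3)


Add coefficients mod 2:
x^0: 1 + 0 = 1 (mod 2)
x^1: 0 + 1 = 1 (mod 2)
x^2: 1 + 1 = 0 (mod 2)
x^3: 0 + 1 = 1 (mod 2)
Result: 1 + x + x^3

f + g = 1 + x + x^3


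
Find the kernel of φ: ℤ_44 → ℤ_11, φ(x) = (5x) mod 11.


Kernel = preimage of identity
ker(φ) = {x ∈ ℤ_44 : 5x ≡ 0 (mod 11)}. Since 11 | 44, φ is well-defined. The kernel is the cyclic subgroup ⟨11⟩ of ℤ_44 (order 4), i.e. {0, 11, 22, 33}

ker(φ) = {0, 11, 22, 33}


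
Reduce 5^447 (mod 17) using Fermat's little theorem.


Fermat's little theorem: if p is prime and gcd(a,p)=1, then a^(p-1) ≡ 1 (mod p)
p = 17 is prime, gcd(5,17) = 1
Reduce exponent: 447 mod 16 = 15
So 5^447 ≡ 5^15 (mod 17)
5^15 mod 17 = 7

5^447 ≡ 7 (mod 17)


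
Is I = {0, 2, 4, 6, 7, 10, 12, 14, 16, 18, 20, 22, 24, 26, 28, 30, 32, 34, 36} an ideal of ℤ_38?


Check ideal conditions for I = {0, 2, 4, 6, 7, 10, 12, 14, 16, 18, 20, 22, 24, 26, 28, 30, 32, 34, 36} in ℤ_38:
(1) I is an additive subgroup? No
(2) For r ∈ ℤ_38 and a ∈ I: r·a ∈ I? No  [counterexample: r=2, a=4, r·a mod 38 = 8 ∉ I]

No, I is not an ideal of ℤ_38


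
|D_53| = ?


|D_n| = 2n (n rotations and n reflections)
|D_53| = 2×53 = 106

|D_53| = 106


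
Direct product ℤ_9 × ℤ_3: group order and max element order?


|ℤ_9 × ℤ_3| = 9 × 3 = 27
Max element order = lcm(9,3) = 9
Cyclic? No (gcd=3)

|ℤ_9×ℤ_3| = 27, max element order = 9


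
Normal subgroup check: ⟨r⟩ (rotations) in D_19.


H = ⟨r⟩ (rotations) in D_19
The rotation subgroup ⟨r⟩ has index 2 in D_19, so it is normal

Yes, normal subgroup


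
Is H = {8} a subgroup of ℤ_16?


Subgroup test for H = {8} in (ℤ_16, +):
(1) 0 ∈ H? No
(2) Closure: for all a,b ∈ H, (a+b) mod 16 ∈ H? No  [counterexample: 8 + 8 = 0 ∉ H]
(3) Inverses: for all a ∈ H, -a mod 16 ∈ H? Yes

No, H is not a subgroup of ℤ_16


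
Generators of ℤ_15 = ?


g generates ℤ_n iff gcd(g,n) = 1
Checking each g ∈ {1,...,14}:
gcd(1,15) = 1
gcd(2,15) = 1
gcd(3,15) = 3
gcd(4,15) = 1
gcd(5,15) = 5
gcd(6,15) = 3
gcd(7,15) = 1
gcd(8,15) = 1
gcd(9,15) = 3
gcd(10,15) = 5
gcd(11,15) = 1
gcd(12,15) = 3
gcd(13,15) = 1
gcd(14,15) = 1
Generators: {1, 2, 4, 7, 8, 11, 13, 14}
Number of generators = φ(15) = 8

Generators of ℤ_15 = {1, 2, 4, 7, 8, 11, 13, 14}


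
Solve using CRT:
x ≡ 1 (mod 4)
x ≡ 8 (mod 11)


m₁ = 4, m₂ = 11, gcd = 1, so CRT applies. M = m₁·m₂ = 44
Let M₁ = M/m₁ = 11, M₂ = M/m₂ = 4
Find y₁ ≡ M₁⁻¹ (mod m₁): 11⁻¹ ≡ 3 (mod 4)
Find y₂ ≡ M₂⁻¹ (mod m₂): 4⁻¹ ≡ 3 (mod 11)
x = a₁·M₁·y₁ + a₂·M₂·y₂ = 1·11·3 + 8·4·3 = 129
Reduce mod 44: x ≡ 41
Check: 41 mod 4 = 1 ✓, 41 mod 11 = 8 ✓

x ≡ 41 (mod 44)


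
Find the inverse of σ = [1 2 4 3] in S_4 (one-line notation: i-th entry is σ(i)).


To find σ⁻¹, swap domain and range:
σ(1) = 1 → σ⁻¹(1) = 1
σ(2) = 2 → σ⁻¹(2) = 2
σ(3) = 4 → σ⁻¹(4) = 3
σ(4) = 3 → σ⁻¹(3) = 4

σ⁻¹ = [1 2 4 3]


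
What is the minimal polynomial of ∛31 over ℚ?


∛31 satisfies x³ - 31 = 0, irreducible over ℚ (no rational root; 31 is not a perfect cube)

Minimal polynomial: x³ - 31


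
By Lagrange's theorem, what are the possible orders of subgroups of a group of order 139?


Lagrange's theorem: |H| divides |G|
|G| = 139
Divisors of 139: 1, 139

Possible subgroup orders: {1, 139}


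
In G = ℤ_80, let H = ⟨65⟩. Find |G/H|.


|⟨65⟩| = n / gcd(65, 80) = 80 / 5 = 16
H is normal (ℤ_80 is abelian).
|G/H| = |G| / |H| = 80 / 16 = 5

|G/H| = 5


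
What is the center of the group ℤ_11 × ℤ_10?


Z(G) = {g ∈ G | gx = xg for all x ∈ G}
Direct product of abelian groups is abelian, so Z(G) = G

Z(ℤ_11 × ℤ_10) = ℤ_11 × ℤ_10


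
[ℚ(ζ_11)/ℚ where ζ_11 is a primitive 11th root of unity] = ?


[ℚ(ζ_n):ℚ] = deg Φ_n(x) = φ(n). Here φ(11) = 10

[ℚ(ζ_11)/ℚ where ζ_11 is a primitive 11th root of unity] = 10


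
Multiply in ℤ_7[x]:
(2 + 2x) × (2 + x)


Expand and collect like terms; reduce coefficients mod 7:
x^0: 2·2 = 4 ≡ 4 (mod 7)
x^1: 2·1 + 2·2 = 6 ≡ 6 (mod 7)
x^2: 2·1 = 2 ≡ 2 (mod 7)
Result: 4 + 6x + 2x^2

f · g = 4 + 6x + 2x^2


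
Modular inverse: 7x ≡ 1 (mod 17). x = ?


Use the extended Euclidean algorithm to write 1 = 7·s + 17·t; then s mod 17 is the inverse.
Euclidean algorithm:
  7 = 0·17 + 7
  17 = 2·7 + 3
  7 = 2·3 + 1
  3 = 3·1 + 0
gcd(7,17) = 1
Back-substitution gives: 7·(5) + 17·(-2) = 1
So 7⁻¹ ≡ 5 ≡ 5 (mod 17)
Check: 7 × 5 = 35 ≡ 1 (mod 17) ✓

7⁻¹ ≡ 5 (mod 17)


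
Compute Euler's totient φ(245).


Factor n: 245 = 5 × 7^2
φ(n) = n · ∏(1 - 1/p) over distinct primes p | n
φ(245) = 245 · (1 - 1/5) · (1 - 1/7) = 168

φ(245) = 168


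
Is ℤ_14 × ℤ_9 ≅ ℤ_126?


Comparing ℤ_14 × ℤ_9 and ℤ_126:
gcd(14,9) = 1, so ℤ_14 × ℤ_9 ≅ ℤ_126 (CRT)

Yes, ℤ_14 × ℤ_9 ≅ ℤ_126


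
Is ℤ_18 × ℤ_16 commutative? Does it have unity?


Direct product ring; commutative with unity (1,1); but (1,0)·(0,1) = (0,0) gives zero divisors, so not an integral domain
Commutative: Yes
Integral domain: No
Has unity: Yes

ℤ_18 × ℤ_16: Commutative=Yes, Unity=Yes


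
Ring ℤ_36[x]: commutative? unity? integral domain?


ℤ_36 has zero divisors (2·18 ≡ 0), and these lift to constant zero divisors in ℤ_36[x]; so not an integral domain
Commutative: Yes
Integral domain: No
Has unity: Yes

ℤ_36[x]: Commutative=Yes, Unity=Yes


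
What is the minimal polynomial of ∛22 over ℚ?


∛22 satisfies x³ - 22 = 0, irreducible over ℚ (no rational root; 22 is not a perfect cube)

Minimal polynomial: x³ - 22


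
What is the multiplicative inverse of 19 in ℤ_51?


Use the extended Euclidean algorithm to write 1 = 19·s + 51·t; then s mod 51 is the inverse.
Euclidean algorithm:
  19 = 0·51 + 19
  51 = 2·19 + 13
  19 = 1·13 + 6
  13 = 2·6 + 1
  6 = 6·1 + 0
gcd(19,51) = 1
Back-substitution gives: 19·(-8) + 51·(3) = 1
So 19⁻¹ ≡ -8 ≡ 43 (mod 51)
Check: 19 × 43 = 817 ≡ 1 (mod 51) ✓

19⁻¹ ≡ 43 (mod 51)


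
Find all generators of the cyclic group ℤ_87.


g generates ℤ_n iff gcd(g,n) = 1
Prime factors of 87: 3, 29
Generators are g ∈ {1,...,86} not divisible by any of these primes.
Generators: {1, 2, 4, 5, 7, 8, 10, 11, 13, 14, 16, 17, 19, 20, 22, 23, 25, 26, 28, 31, 32, 34, 35, 37, 38, 40, 41, 43, 44, 46, 47, 49, 50, 52, 53, 55, 56, 59, 61, 62, 64, 65, 67, 68, 70, 71, 73, 74, 76, 77, 79, 80, 82, 83, 85, 86}
Number of generators = φ(87) = 56

Generators of ℤ_87 = {1, 2, 4, 5, 7, 8, 10, 11, 13, 14, 16, 17, 19, 20, 22, 23, 25, 26, 28, 31, 32, 34, 35, 37, 38, 40, 41, 43, 44, 46, 47, 49, 50, 52, 53, 55, 56, 59, 61, 62, 64, 65, 67, 68, 70, 71, 73, 74, 76, 77, 79, 80, 82, 83, 85, 86}


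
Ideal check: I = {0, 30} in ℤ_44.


Check ideal conditions for I = {0, 30} in ℤ_44:
(1) I is an additive subgroup? No
(2) For r ∈ ℤ_44 and a ∈ I: r·a ∈ I? No  [counterexample: r=2, a=30, r·a mod 44 = 16 ∉ I]

No, I is not an ideal of ℤ_44


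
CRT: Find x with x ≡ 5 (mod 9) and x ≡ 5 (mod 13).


m₁ = 9, m₂ = 13, gcd = 1, so CRT applies. M = m₁·m₂ = 117
Let M₁ = M/m₁ = 13, M₂ = M/m₂ = 9
Find y₁ ≡ M₁⁻¹ (mod m₁): 13⁻¹ ≡ 7 (mod 9)
Find y₂ ≡ M₂⁻¹ (mod m₂): 9⁻¹ ≡ 3 (mod 13)
x = a₁·M₁·y₁ + a₂·M₂·y₂ = 5·13·7 + 5·9·3 = 590
Reduce mod 117: x ≡ 5
Check: 5 mod 9 = 5 ✓, 5 mod 13 = 5 ✓

x ≡ 5 (mod 117)


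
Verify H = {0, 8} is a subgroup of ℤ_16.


Subgroup test for H = {0, 8} in (ℤ_16, +):
(1) 0 ∈ H? Yes
(2) Closure: for all a,b ∈ H, (a+b) mod 16 ∈ H? Yes
(3) Inverses: for all a ∈ H, -a mod 16 ∈ H? Yes

Yes, H is a subgroup of ℤ_16


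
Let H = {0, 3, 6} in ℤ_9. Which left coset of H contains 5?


5 + H = {5 + h (mod 9) : h ∈ H}
5+0=5, 5+3=8, 5+6=2
5 + H = {2, 5, 8} = 2 + H

5 + H = {2, 5, 8}


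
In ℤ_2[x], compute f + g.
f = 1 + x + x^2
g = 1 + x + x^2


Add coefficients mod 2:
x^0: 1 + 1 = 0 (mod 2)
x^1: 1 + 1 = 0 (mod 2)
x^2: 1 + 1 = 0 (mod 2)
Result: 0

f + g = 0


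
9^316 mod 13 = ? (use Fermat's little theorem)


Fermat's little theorem: if p is prime and gcd(a,p)=1, then a^(p-1) ≡ 1 (mod p)
p = 13 is prime, gcd(9,13) = 1
Reduce exponent: 316 mod 12 = 4
So 9^316 ≡ 9^4 (mod 13)
9^4 mod 13 = 9

9^316 ≡ 9 (mod 13)


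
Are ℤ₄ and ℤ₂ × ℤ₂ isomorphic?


Comparing ℤ₄ and ℤ₂ × ℤ₂:
ℤ₄ has an element of order 4; ℤ₂×ℤ₂ has exponent 2

No, ℤ₄ ≇ ℤ₂ × ℤ₂


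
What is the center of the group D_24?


Z(G) = {g ∈ G | gx = xg for all x ∈ G}
For even n, Z(D_n) = {e, r^(n/2)}: the 180° rotation r^12 commutes with every reflection and rotation

Z(D_24) = {e, r^12}


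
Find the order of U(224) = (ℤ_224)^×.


U(n) is the group of units mod n; |U(n)| = φ(n)
|U(224)| = φ(224) = 96

|U(224) = (ℤ_224)^×| = 96


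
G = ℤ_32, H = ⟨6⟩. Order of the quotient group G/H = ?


|⟨6⟩| = n / gcd(6, 32) = 32 / 2 = 16
H is normal (ℤ_32 is abelian).
|G/H| = |G| / |H| = 32 / 16 = 2

|G/H| = 2


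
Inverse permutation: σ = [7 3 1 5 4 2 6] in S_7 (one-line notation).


To find σ⁻¹, swap domain and range:
σ(1) = 7 → σ⁻¹(7) = 1
σ(2) = 3 → σ⁻¹(3) = 2
σ(3) = 1 → σ⁻¹(1) = 3
σ(4) = 5 → σ⁻¹(5) = 4
σ(5) = 4 → σ⁻¹(4) = 5
σ(6) = 2 → σ⁻¹(2) = 6
σ(7) = 6 → σ⁻¹(6) = 7

σ⁻¹ = [3 6 2 5 4 7 1]


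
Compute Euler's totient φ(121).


Factor n: 121 = 11^2
φ(n) = n · ∏(1 - 1/p) over distinct primes p | n
φ(121) = 121 · (1 - 1/11) = 110

φ(121) = 110


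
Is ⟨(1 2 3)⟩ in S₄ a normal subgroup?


H = ⟨(1 2 3)⟩ in S₄
(1 4)(1 2 3)(1 4)⁻¹ = (4 2 3) ∉ ⟨(1 2 3)⟩

No, not a normal subgroup


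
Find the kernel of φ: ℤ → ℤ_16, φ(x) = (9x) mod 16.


Kernel = preimage of identity
ker(φ) = {x ∈ ℤ : 9x ≡ 0 (mod 16)}. gcd(9,16) = 1, so 9x ≡ 0 (mod 16) ⟺ x ≡ 0 (mod 16/1 = 16). Hence ker(φ) = 16ℤ

ker(φ) = 16ℤ


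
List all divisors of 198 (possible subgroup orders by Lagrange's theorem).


Lagrange's theorem: |H| divides |G|
|G| = 198
Divisors of 198: 1, 2, 3, 6, 9, 11, 18, 22, 33, 66, 99, 198

Possible subgroup orders: {1, 2, 3, 6, 9, 11, 18, 22, 33, 66, 99, 198}


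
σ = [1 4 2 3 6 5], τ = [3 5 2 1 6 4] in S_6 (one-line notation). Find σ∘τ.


σ∘τ: apply τ first, then σ
1 →τ 3 →σ 2
2 →τ 5 →σ 6
3 →τ 2 →σ 4
4 →τ 1 →σ 1
5 →τ 6 →σ 5
6 →τ 4 →σ 3

σ∘τ = [2 6 4 1 5 3]


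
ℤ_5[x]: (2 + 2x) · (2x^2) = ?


Expand and collect like terms; reduce coefficients mod 5:
x^0: 2·0 = 0 ≡ 0 (mod 5)
x^1: 2·0 + 2·0 = 0 ≡ 0 (mod 5)
x^2: 2·2 + 2·0 = 4 ≡ 4 (mod 5)
x^3: 2·2 = 4 ≡ 4 (mod 5)
Result: 4x^2 + 4x^3

f · g = 4x^2 + 4x^3


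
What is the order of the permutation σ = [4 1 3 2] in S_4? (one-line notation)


Cycle decomposition: (1 4 2)
Cycle lengths: 3
Order = lcm(3) = 3

ord(σ) = 3


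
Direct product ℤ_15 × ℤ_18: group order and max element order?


|ℤ_15 × ℤ_18| = 15 × 18 = 270
Max element order = lcm(15,18) = 90
Cyclic? No (gcd=3)

|ℤ_15×ℤ_18| = 270, max element order = 90


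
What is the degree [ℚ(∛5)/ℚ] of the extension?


∛5 has minimal polynomial x³ - 5 (irreducible over ℚ since 5 is not a perfect cube)

[ℚ(∛5)/ℚ] = 3


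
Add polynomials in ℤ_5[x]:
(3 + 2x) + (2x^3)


Add coefficients mod 5:
x^0: 3 + 0 = 3 (mod 5)
x^1: 2 + 0 = 2 (mod 5)
x^2: 0 + 0 = 0 (mod 5)
x^3: 0 + 2 = 2 (mod 5)
Result: 3 + 2x + 2x^3

f + g = 3 + 2x + 2x^3


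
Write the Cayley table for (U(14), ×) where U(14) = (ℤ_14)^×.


Elements: {1, 3, 5, 9, 11, 13}
Operation: multiplication mod 14
Entry (a, b) = (a × b) mod 14

Cayley table:
   |  1 |  3 |  5 |  9 | 11 | 13
 1 |  1 |  3 |  5 |  9 | 11 | 13
 3 |  3 |  9 |  1 | 13 |  5 | 11
 5 |  5 |  1 | 11 |  3 | 13 |  9
 9 |  9 | 13 |  3 | 11 |  1 |  5
11 | 11 |  5 | 13 |  1 |  9 |  3
13 | 13 | 11 |  9 |  5 |  3 |  1


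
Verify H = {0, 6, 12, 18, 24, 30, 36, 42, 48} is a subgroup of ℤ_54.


Subgroup test for H = {0, 6, 12, 18, 24, 30, 36, 42, 48} in (ℤ_54, +):
(1) 0 ∈ H? Yes
(2) Closure: for all a,b ∈ H, (a+b) mod 54 ∈ H? Yes
(3) Inverses: for all a ∈ H, -a mod 54 ∈ H? Yes

Yes, H is a subgroup of ℤ_54


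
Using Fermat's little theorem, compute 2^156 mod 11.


Fermat's little theorem: if p is prime and gcd(a,p)=1, then a^(p-1) ≡ 1 (mod p)
p = 11 is prime, gcd(2,11) = 1
Reduce exponent: 156 mod 10 = 6
So 2^156 ≡ 2^6 (mod 11)
2^6 mod 11 = 9

2^156 ≡ 9 (mod 11)


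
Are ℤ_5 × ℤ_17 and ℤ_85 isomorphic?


Comparing ℤ_5 × ℤ_17 and ℤ_85:
gcd(5,17) = 1, so ℤ_5 × ℤ_17 ≅ ℤ_85 (CRT)

Yes, ℤ_5 × ℤ_17 ≅ ℤ_85


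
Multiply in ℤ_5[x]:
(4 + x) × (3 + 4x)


Expand and collect like terms; reduce coefficients mod 5:
x^0: 4·3 = 12 ≡ 2 (mod 5)
x^1: 4·4 + 1·3 = 19 ≡ 4 (mod 5)
x^2: 1·4 = 4 ≡ 4 (mod 5)
Result: 2 + 4x + 4x^2

f · g = 2 + 4x + 4x^2


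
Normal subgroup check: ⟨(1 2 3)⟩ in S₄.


H = ⟨(1 2 3)⟩ in S₄
(1 4)(1 2 3)(1 4)⁻¹ = (4 2 3) ∉ ⟨(1 2 3)⟩

No, not a normal subgroup


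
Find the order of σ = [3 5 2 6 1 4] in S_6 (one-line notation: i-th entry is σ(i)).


Cycle decomposition: (1 3 2 5) (4 6)
Cycle lengths: 4, 2
Order = lcm(4, 2) = 4

ord(σ) = 4


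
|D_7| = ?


|D_n| = 2n (n rotations and n reflections)
|D_7| = 2×7 = 14

|D_7| = 14


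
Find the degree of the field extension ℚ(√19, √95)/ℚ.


[ℚ(√19,√95):ℚ] = [ℚ(√19,√95):ℚ(√19)]·[ℚ(√19):ℚ] = 2·2 = 4

[ℚ(√19, √95)/ℚ] = 4


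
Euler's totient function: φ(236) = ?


Factor n: 236 = 2^2 × 59
φ(n) = n · ∏(1 - 1/p) over distinct primes p | n
φ(236) = 236 · (1 - 1/2) · (1 - 1/59) = 116

φ(236) = 116


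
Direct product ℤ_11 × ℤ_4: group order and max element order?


|ℤ_11 × ℤ_4| = 11 × 4 = 44
Max element order = lcm(11,4) = 44
Cyclic? Yes (gcd=1)

|ℤ_11×ℤ_4| = 44, max element order = 44


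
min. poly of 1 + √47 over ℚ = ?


Let α = 1 + √47. Then α - 1 = √47, so (α - 1)² = 47, giving α² - 2α - 46 = 0. Degree 2 and α ∉ ℚ, so this is the minimal polynomial.

Minimal polynomial: x² - 2x - 46


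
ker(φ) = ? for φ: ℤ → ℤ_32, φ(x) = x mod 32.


Kernel = preimage of identity
ker(φ) = {x ∈ ℤ : x ≡ 0 (mod 32)} = 32ℤ = {0, ±32, ±64, ...}

ker(φ) = 32ℤ


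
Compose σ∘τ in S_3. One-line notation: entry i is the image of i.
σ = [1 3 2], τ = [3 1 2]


σ∘τ: apply τ first, then σ
1 →τ 3 →σ 2
2 →τ 1 →σ 1
3 →τ 2 →σ 3

σ∘τ = [2 1 3]


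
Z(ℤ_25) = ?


Z(G) = {g ∈ G | gx = xg for all x ∈ G}
ℤ_25 is abelian, so Z(G) = G

Z(ℤ_25) = ℤ_25


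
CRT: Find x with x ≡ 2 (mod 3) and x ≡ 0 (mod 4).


m₁ = 3, m₂ = 4, gcd = 1, so CRT applies. M = m₁·m₂ = 12
Let M₁ = M/m₁ = 4, M₂ = M/m₂ = 3
Find y₁ ≡ M₁⁻¹ (mod m₁): 4⁻¹ ≡ 1 (mod 3)
Find y₂ ≡ M₂⁻¹ (mod m₂): 3⁻¹ ≡ 3 (mod 4)
x = a₁·M₁·y₁ + a₂·M₂·y₂ = 2·4·1 + 0·3·3 = 8
Reduce mod 12: x ≡ 8
Check: 8 mod 3 = 2 ✓, 8 mod 4 = 0 ✓

x ≡ 8 (mod 12)


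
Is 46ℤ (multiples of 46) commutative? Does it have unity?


46ℤ is a commutative ring under +,× but has no multiplicative identity (1 ∉ 46ℤ); it has no zero divisors, but without unity it is not an integral domain
Commutative: Yes
Integral domain: No
Has unity: No

46ℤ (multiples of 46): Commutative=Yes, Unity=No


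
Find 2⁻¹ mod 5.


Use the extended Euclidean algorithm to write 1 = 2·s + 5·t; then s mod 5 is the inverse.
Euclidean algorithm:
  2 = 0·5 + 2
  5 = 2·2 + 1
  2 = 2·1 + 0
gcd(2,5) = 1
Back-substitution gives: 2·(-2) + 5·(1) = 1
So 2⁻¹ ≡ -2 ≡ 3 (mod 5)
Check: 2 × 3 = 6 ≡ 1 (mod 5) ✓

2⁻¹ ≡ 3 (mod 5)


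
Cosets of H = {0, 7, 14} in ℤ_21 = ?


H = {0, 7, 14}, |H| = 3
Number of cosets = |G|/|H| = 21/3 = 7
0 + H = {0, 7, 14}
1 + H = {1, 8, 15}
2 + H = {2, 9, 16}
3 + H = {3, 10, 17}
4 + H = {4, 11, 18}
5 + H = {5, 12, 19}
6 + H = {6, 13, 20}

Cosets: 0+H={0,7,14}; 1+H={1,8,15}; 2+H={2,9,16}; 3+H={3,10,17}; 4+H={4,11,18}; 5+H={5,12,19}; 6+H={6,13,20}


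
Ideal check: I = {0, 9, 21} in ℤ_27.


Check ideal conditions for I = {0, 9, 21} in ℤ_27:
(1) I is an additive subgroup? No
(2) For r ∈ ℤ_27 and a ∈ I: r·a ∈ I? No  [counterexample: r=2, a=9, r·a mod 27 = 18 ∉ I]

No, I is not an ideal of ℤ_27


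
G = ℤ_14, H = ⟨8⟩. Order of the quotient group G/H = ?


|⟨8⟩| = n / gcd(8, 14) = 14 / 2 = 7
H is normal (ℤ_14 is abelian).
|G/H| = |G| / |H| = 14 / 7 = 2

|G/H| = 2


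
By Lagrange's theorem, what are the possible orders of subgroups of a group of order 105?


Lagrange's theorem: |H| divides |G|
|G| = 105
Divisors of 105: 1, 3, 5, 7, 15, 21, 35, 105

Possible subgroup orders: {1, 3, 5, 7, 15, 21, 35, 105}


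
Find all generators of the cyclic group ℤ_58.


g generates ℤ_n iff gcd(g,n) = 1
Prime factors of 58: 2, 29
Generators are g ∈ {1,...,57} not divisible by any of these primes.
Generators: {1, 3, 5, 7, 9, 11, 13, 15, 17, 19, 21, 23, 25, 27, 31, 33, 35, 37, 39, 41, 43, 45, 47, 49, 51, 53, 55, 57}
Number of generators = φ(58) = 28

Generators of ℤ_58 = {1, 3, 5, 7, 9, 11, 13, 15, 17, 19, 21, 23, 25, 27, 31, 33, 35, 37, 39, 41, 43, 45, 47, 49, 51, 53, 55, 57}


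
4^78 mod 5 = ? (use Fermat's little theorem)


Fermat's little theorem: if p is prime and gcd(a,p)=1, then a^(p-1) ≡ 1 (mod p)
p = 5 is prime, gcd(4,5) = 1
Reduce exponent: 78 mod 4 = 2
So 4^78 ≡ 4^2 (mod 5)
4^2 mod 5 = 1

4^78 ≡ 1 (mod 5)


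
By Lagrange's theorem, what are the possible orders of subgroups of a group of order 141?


Lagrange's theorem: |H| divides |G|
|G| = 141
Divisors of 141: 1, 3, 47, 141

Possible subgroup orders: {1, 3, 47, 141}


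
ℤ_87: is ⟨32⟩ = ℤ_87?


g generates ℤ_n iff gcd(g, n) = 1
gcd(32, 87) = 1
Since gcd = 1, 32 is a generator.

Yes, 32 generates ℤ_87


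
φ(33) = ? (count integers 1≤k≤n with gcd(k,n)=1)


Factor n: 33 = 3 × 11
φ(n) = n · ∏(1 - 1/p) over distinct primes p | n
φ(33) = 33 · (1 - 1/3) · (1 - 1/11) = 20

φ(33) = 20


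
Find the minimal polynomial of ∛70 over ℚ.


∛70 satisfies x³ - 70 = 0, irreducible over ℚ (no rational root; 70 is not a perfect cube)

Minimal polynomial: x³ - 70


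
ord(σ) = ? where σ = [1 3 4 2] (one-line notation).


Cycle decomposition: (2 3 4)
Cycle lengths: 3
Order = lcm(3) = 3

ord(σ) = 3


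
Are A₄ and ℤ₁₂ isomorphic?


Comparing A₄ and ℤ₁₂:
A₄ is non-abelian, ℤ₁₂ is abelian

No, A₄ ≇ ℤ₁₂


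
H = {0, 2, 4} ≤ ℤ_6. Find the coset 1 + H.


1 + H = {1 + h (mod 6) : h ∈ H}
1+0=1, 1+2=3, 1+4=5

1 + H = {1, 3, 5}


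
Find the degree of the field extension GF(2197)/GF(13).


GF(2197) = GF(13^3), so the extension degree is 3

[GF(2197)/GF(13)] = 3


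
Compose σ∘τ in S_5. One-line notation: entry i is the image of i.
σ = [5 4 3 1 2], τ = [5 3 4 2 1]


σ∘τ: apply τ first, then σ
1 →τ 5 →σ 2
2 →τ 3 →σ 3
3 →τ 4 →σ 1
4 →τ 2 →σ 4
5 →τ 1 →σ 5

σ∘τ = [2 3 1 4 5]


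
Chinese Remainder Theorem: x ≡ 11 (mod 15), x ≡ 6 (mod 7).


m₁ = 15, m₂ = 7, gcd = 1, so CRT applies. M = m₁·m₂ = 105
Let M₁ = M/m₁ = 7, M₂ = M/m₂ = 15
Find y₁ ≡ M₁⁻¹ (mod m₁): 7⁻¹ ≡ 13 (mod 15)
Find y₂ ≡ M₂⁻¹ (mod m₂): 15⁻¹ ≡ 1 (mod 7)
x = a₁·M₁·y₁ + a₂·M₂·y₂ = 11·7·13 + 6·15·1 = 1091
Reduce mod 105: x ≡ 41
Check: 41 mod 15 = 11 ✓, 41 mod 7 = 6 ✓

x ≡ 41 (mod 105)


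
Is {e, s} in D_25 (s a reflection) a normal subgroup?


H = {e, s} in D_25 (s a reflection)
r·s·r⁻¹ = sr⁻² ≠ s for n ≥ 3, so {e, s} is not closed under conjugation

No, not a normal subgroup


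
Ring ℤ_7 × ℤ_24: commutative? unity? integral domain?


Direct product ring; commutative with unity (1,1); but (1,0)·(0,1) = (0,0) gives zero divisors, so not an integral domain
Commutative: Yes
Integral domain: No
Has unity: Yes

ℤ_7 × ℤ_24: Commutative=Yes, Unity=Yes


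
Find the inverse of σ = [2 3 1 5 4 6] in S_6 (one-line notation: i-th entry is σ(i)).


To find σ⁻¹, swap domain and range:
σ(1) = 2 → σ⁻¹(2) = 1
σ(2) = 3 → σ⁻¹(3) = 2
σ(3) = 1 → σ⁻¹(1) = 3
σ(4) = 5 → σ⁻¹(5) = 4
σ(5) = 4 → σ⁻¹(4) = 5
σ(6) = 6 → σ⁻¹(6) = 6

σ⁻¹ = [3 1 2 5 4 6]


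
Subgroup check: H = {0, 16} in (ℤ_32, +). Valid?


Subgroup test for H = {0, 16} in (ℤ_32, +):
(1) 0 ∈ H? Yes
(2) Closure: for all a,b ∈ H, (a+b) mod 32 ∈ H? Yes
(3) Inverses: for all a ∈ H, -a mod 32 ∈ H? Yes

Yes, H is a subgroup of ℤ_32


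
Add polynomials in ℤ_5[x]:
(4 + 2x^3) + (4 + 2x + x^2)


Add coefficients mod 5:
x^0: 4 + 4 = 3 (mod 5)
x^1: 0 + 2 = 2 (mod 5)
x^2: 0 + 1 = 1 (mod 5)
x^3: 2 + 0 = 2 (mod 5)
Result: 3 + 2x + x^2 + 2x^3

f + g = 3 + 2x + x^2 + 2x^3


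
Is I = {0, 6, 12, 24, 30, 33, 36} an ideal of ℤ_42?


Check ideal conditions for I = {0, 6, 12, 24, 30, 33, 36} in ℤ_42:
(1) I is an additive subgroup? No
(2) For r ∈ ℤ_42 and a ∈ I: r·a ∈ I? No  [counterexample: r=2, a=30, r·a mod 42 = 18 ∉ I]

No, I is not an ideal of ℤ_42


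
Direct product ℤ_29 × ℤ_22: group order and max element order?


|ℤ_29 × ℤ_22| = 29 × 22 = 638
Max element order = lcm(29,22) = 638
Cyclic? Yes (gcd=1)

|ℤ_29×ℤ_22| = 638, max element order = 638


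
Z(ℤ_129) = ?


Z(G) = {g ∈ G | gx = xg for all x ∈ G}
ℤ_129 is abelian, so Z(G) = G

Z(ℤ_129) = ℤ_129


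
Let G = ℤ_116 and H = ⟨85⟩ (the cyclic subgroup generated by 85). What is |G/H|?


|⟨85⟩| = n / gcd(85, 116) = 116 / 1 = 116
H is normal (ℤ_116 is abelian).
|G/H| = |G| / |H| = 116 / 116 = 1

|G/H| = 1


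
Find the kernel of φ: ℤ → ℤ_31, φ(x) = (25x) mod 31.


Kernel = preimage of identity
ker(φ) = {x ∈ ℤ : 25x ≡ 0 (mod 31)}. gcd(25,31) = 1, so 25x ≡ 0 (mod 31) ⟺ x ≡ 0 (mod 31/1 = 31). Hence ker(φ) = 31ℤ

ker(φ) = 31ℤ


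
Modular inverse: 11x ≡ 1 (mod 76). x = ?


Use the extended Euclidean algorithm to write 1 = 11·s + 76·t; then s mod 76 is the inverse.
Euclidean algorithm:
  11 = 0·76 + 11
  76 = 6·11 + 10
  11 = 1·10 + 1
  10 = 10·1 + 0
gcd(11,76) = 1
Back-substitution gives: 11·(7) + 76·(-1) = 1
So 11⁻¹ ≡ 7 ≡ 7 (mod 76)
Check: 11 × 7 = 77 ≡ 1 (mod 76) ✓

11⁻¹ ≡ 7 (mod 76)


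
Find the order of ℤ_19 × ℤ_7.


|A × B| = |A| · |B|
|ℤ_19 × ℤ_7| = 19 × 7 = 133

|ℤ_19 × ℤ_7| = 133


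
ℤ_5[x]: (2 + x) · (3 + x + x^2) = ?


Expand and collect like terms; reduce coefficients mod 5:
x^0: 2·3 = 6 ≡ 1 (mod 5)
x^1: 2·1 + 1·3 = 5 ≡ 0 (mod 5)
x^2: 2·1 + 1·1 = 3 ≡ 3 (mod 5)
x^3: 1·1 = 1 ≡ 1 (mod 5)
Result: 1 + 3x^2 + x^3

f · g = 1 + 3x^2 + x^3
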